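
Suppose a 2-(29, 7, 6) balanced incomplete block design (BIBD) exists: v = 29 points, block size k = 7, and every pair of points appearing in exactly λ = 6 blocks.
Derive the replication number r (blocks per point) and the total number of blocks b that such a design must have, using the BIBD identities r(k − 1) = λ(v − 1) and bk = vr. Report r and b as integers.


Any 2-(v, k, λ) BIBD satisfies two necessary conditions:
  (i)  Each point sits in r blocks, and counting incidences through any fixed point gives r(k − 1) = λ(v − 1), so r = λ(v − 1)/(k − 1).
  (ii) Total incidences bk = vr, so b = vr/k.
Step 1: r = λ(v − 1)/(k − 1) = 6·(29 − 1)/(7 − 1) = 6·28/6 = 168/6 = 28.
Step 2: b = vr/k = 29·28/7 = 812/7 = 116.
Check integrality: r = 28 ∈ Z ✓, b = 116 ∈ Z ✓.
(These identities are necessary conditions: they determine r and b for any design with these parameters, but do not by themselves prove that one exists.)

r = 28, b = 116.


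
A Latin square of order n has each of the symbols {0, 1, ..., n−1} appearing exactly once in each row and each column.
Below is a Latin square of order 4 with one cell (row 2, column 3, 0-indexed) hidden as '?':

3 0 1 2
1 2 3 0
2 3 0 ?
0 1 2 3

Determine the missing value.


Row 2 contains symbols [0, 2, 3] — missing [1].
Column 3 contains symbols [0, 2, 3] — missing [1].
The missing symbol must appear in both missing sets; intersection = [1].
Therefore the hidden value is 1.

Missing value = 1.


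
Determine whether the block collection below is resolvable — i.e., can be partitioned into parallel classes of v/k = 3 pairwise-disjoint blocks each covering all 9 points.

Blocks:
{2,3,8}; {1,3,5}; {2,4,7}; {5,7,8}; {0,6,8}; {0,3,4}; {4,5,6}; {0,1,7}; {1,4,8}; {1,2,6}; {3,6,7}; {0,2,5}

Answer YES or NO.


v = 9, block size k = 3, number of blocks = 12.
For resolvability, blocks must partition into parallel classes of size v/k = 3.
Total blocks must therefore be a multiple of 3: 12 = 3·4 + 0 ⇒ divisible ✓.
Greedy packing gives 4 candidate class(es). Each should be a full parallel class (size 3, covers all 9 points).
  Class 1 (3 blocks): {2,3,8}; {4,5,6}; {0,1,7}. Points covered: [0, 1, 2, 3, 4, 5, 6, 7, 8].
  Class 2 (3 blocks): {1,3,5}; {2,4,7}; {0,6,8}. Points covered: [0, 1, 2, 3, 4, 5, 6, 7, 8].
  Class 3 (3 blocks): {5,7,8}; {0,3,4}; {1,2,6}. Points covered: [0, 1, 2, 3, 4, 5, 6, 7, 8].
  Class 4 (3 blocks): {1,4,8}; {3,6,7}; {0,2,5}. Points covered: [0, 1, 2, 3, 4, 5, 6, 7, 8].
All classes full (size 3)? YES. All classes cover every point? YES.
Resolvable? YES.

YES


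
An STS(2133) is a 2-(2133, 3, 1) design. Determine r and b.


An STS(v) is a 2-(v, 3, 1) BIBD: block size k = 3, λ = 1.
Replication: r(k − 1) = λ(v − 1) ⇒ r·2 = 2133 − 1 = 2132 ⇒ r = 1066.
Block count: b = v(v − 1)/6 = 2133·2132/6 = 4547556/6 = 757926.
(Check via bk = vr: 757926·3 = 2273778 = 2133·1066 = 2273778 ✓.)

r = 1066, b = 757926.


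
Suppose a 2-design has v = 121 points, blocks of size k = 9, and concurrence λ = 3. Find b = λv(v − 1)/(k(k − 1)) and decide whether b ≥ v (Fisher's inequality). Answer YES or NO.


r = λ(v − 1)/(k − 1) = 3·120/8 = 45.
b = vr/k = 121·45/9 = 605.
Fisher's inequality: b ≥ v ⇔ 605 ≥ 121? YES.

YES


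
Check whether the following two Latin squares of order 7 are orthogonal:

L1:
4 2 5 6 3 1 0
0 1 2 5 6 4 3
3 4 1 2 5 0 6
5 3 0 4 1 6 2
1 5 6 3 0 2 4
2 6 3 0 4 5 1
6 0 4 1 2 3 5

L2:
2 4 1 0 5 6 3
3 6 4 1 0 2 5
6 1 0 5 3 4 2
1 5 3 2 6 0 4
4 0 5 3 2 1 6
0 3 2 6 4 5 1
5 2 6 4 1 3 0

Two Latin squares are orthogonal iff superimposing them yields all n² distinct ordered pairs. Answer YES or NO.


Form the n² = 49 superimposed pairs (L1[i][j], L2[i][j]), row by row (rows and columns indexed from 0):
row 0: (4,2) (2,4) (5,1) (6,0) (3,5) (1,6) (0,3)
row 1: (0,3) (1,6) (2,4) (5,1) (6,0) (4,2) (3,5)
row 2: (3,6) (4,1) (1,0) (2,5) (5,3) (0,4) (6,2)
row 3: (5,1) (3,5) (0,3) (4,2) (1,6) (6,0) (2,4)
row 4: (1,4) (5,0) (6,5) (3,3) (0,2) (2,1) (4,6)
row 5: (2,0) (6,3) (3,2) (0,6) (4,4) (5,5) (1,1)
row 6: (6,5) (0,2) (4,6) (1,4) (2,1) (3,3) (5,0)
Orthogonality requires all 49 pairs distinct.
But the pair (0,3) repeats: cell (0,6) has L1 = 0, L2 = 3, and cell (1,0) has L1 = 0, L2 = 3.
A repeated pair means some other pair never occurs (only 28 distinct pairs out of 49), so the squares are not orthogonal.
Conclusion: NO.

NO


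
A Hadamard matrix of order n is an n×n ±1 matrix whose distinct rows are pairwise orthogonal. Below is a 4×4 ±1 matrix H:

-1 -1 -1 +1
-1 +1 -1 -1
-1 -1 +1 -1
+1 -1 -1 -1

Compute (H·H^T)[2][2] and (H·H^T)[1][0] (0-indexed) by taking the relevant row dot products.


Row 0 of H: [-1, -1, -1, 1].
Row 1 of H: [-1, 1, -1, -1].
Row 2 of H: [-1, -1, 1, -1].
(H·H^T)[2][2] = Σ_j H[2][j]·H[2][j] = (-1)² + (-1)² + (1)² + (-1)² = 1 + 1 + 1 + 1 = 4.
(H·H^T)[1][0] = Σ_j H[1][j]·H[0][j] = (-1)·(-1) + (1)·(-1) + (-1)·(-1) + (-1)·(1) = 1 + -1 + 1 + -1 = 0.
So rows 1 and 0 are orthogonal; the diagonal entry equals n = 4.

(2,2) entry = 4; (1,0) entry = 0.


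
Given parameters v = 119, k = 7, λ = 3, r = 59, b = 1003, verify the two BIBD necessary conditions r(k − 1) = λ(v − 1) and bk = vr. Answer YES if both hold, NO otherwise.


Condition (i): r(k − 1) = 59·6 = 354; λ(v − 1) = 3·118 = 354. Match? YES.
Condition (ii): bk = 1003·7 = 7021; vr = 119·59 = 7021. Match? YES.
Both conditions hold? YES.

YES


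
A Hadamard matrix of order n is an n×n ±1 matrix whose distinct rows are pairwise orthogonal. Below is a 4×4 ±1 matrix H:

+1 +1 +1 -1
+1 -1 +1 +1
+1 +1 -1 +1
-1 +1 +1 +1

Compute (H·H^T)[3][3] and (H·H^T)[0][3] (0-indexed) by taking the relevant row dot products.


Row 0 of H: [1, 1, 1, -1].
Row 3 of H: [-1, 1, 1, 1].
(H·H^T)[3][3] = Σ_j H[3][j]·H[3][j] = (-1)² + (1)² + (1)² + (1)² = 1 + 1 + 1 + 1 = 4.
(H·H^T)[0][3] = Σ_j H[0][j]·H[3][j] = (1)·(-1) + (1)·(1) + (1)·(1) + (-1)·(1) = -1 + 1 + 1 + -1 = 0.
So rows 0 and 3 are orthogonal; the diagonal entry equals n = 4.

(3,3) entry = 4; (0,3) entry = 0.


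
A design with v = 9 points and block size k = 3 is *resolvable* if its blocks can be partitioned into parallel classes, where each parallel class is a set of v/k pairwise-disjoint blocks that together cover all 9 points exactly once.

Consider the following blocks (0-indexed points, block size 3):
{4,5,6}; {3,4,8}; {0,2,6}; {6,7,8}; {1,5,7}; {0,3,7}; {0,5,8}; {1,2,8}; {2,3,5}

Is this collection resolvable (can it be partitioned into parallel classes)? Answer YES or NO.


v = 9, block size k = 3, number of blocks = 9.
For resolvability, blocks must partition into parallel classes of size v/k = 3.
Total blocks must therefore be a multiple of 3: 9 = 3·3 + 0 ⇒ divisible ✓.
Consider block {6,7,8}. The only other block(s) in the collection disjoint from it are {2,3,5} — just 1 block(s). Any parallel class containing {6,7,8} would need 2 other blocks each disjoint from it, so no parallel class of size 3 can contain {6,7,8}.
Since every block must belong to some parallel class in a resolution, the collection cannot be partitioned into parallel classes.
Resolvable? NO.

NO


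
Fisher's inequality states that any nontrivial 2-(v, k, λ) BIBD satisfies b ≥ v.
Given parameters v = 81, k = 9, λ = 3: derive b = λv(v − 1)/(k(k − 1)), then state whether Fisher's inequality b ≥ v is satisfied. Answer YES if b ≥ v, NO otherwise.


b = λv(v − 1)/(k(k − 1)) = 3·81·80/(9·8) = 19440/72 = 270.
Compare with v = 81: b ≥ v, so Fisher's inequality holds.

YES


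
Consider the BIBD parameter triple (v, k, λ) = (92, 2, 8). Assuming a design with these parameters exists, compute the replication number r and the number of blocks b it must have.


Any 2-(v, k, λ) BIBD satisfies two necessary conditions:
  (i)  Each point sits in r blocks, and counting incidences through any fixed point gives r(k − 1) = λ(v − 1), so r = λ(v − 1)/(k − 1).
  (ii) Total incidences bk = vr, so b = vr/k.
Step 1: r = λ(v − 1)/(k − 1) = 8·(92 − 1)/(2 − 1) = 8·91/1 = 728/1 = 728.
Step 2: b = vr/k = 92·728/2 = 66976/2 = 33488.
Check integrality: r = 728 ∈ Z ✓, b = 33488 ∈ Z ✓.
(These identities are necessary conditions: they determine r and b for any design with these parameters, but do not by themselves prove that one exists.)

r = 728, b = 33488.


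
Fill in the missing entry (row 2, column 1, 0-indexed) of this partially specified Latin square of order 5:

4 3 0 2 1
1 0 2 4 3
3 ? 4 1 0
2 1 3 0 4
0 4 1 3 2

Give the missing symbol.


Row 2 contains symbols [0, 1, 3, 4] — missing [2].
Column 1 contains symbols [0, 1, 3, 4] — missing [2].
The missing symbol must appear in both missing sets; intersection = [2].
Therefore the hidden value is 2.

Missing value = 2.


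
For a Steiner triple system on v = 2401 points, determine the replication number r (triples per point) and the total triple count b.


An STS(v) is a 2-(v, 3, 1) BIBD: block size k = 3, λ = 1.
Replication: r(k − 1) = λ(v − 1) ⇒ r·2 = 2401 − 1 = 2400 ⇒ r = 1200.
Block count: bk = vr ⇒ b·3 = 2401·1200 = 2881200 ⇒ b = 960400.
(Check via b = v(v − 1)/6 = 2401·2400/6 = 5762400/6 = 960400.)

r = 1200, b = 960400.


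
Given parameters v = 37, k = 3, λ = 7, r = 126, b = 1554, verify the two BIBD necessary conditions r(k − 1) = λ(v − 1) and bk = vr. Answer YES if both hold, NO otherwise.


Condition (i): r(k − 1) = 126·2 = 252; λ(v − 1) = 7·36 = 252. Match? YES.
Condition (ii): bk = 1554·3 = 4662; vr = 37·126 = 4662. Match? YES.
Both conditions hold? YES.

YES


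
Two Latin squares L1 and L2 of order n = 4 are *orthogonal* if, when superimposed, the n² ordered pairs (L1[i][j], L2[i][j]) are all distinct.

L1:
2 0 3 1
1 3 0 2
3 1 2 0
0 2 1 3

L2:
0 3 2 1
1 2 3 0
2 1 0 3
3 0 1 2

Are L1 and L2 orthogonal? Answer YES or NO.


Form the n² = 16 superimposed pairs (L1[i][j], L2[i][j]), row by row (rows and columns indexed from 0):
row 0: (2,0) (0,3) (3,2) (1,1)
row 1: (1,1) (3,2) (0,3) (2,0)
row 2: (3,2) (1,1) (2,0) (0,3)
row 3: (0,3) (2,0) (1,1) (3,2)
Orthogonality requires all 16 pairs distinct.
But the pair (1,1) repeats: cell (0,3) has L1 = 1, L2 = 1, and cell (1,0) has L1 = 1, L2 = 1.
A repeated pair means some other pair never occurs (only 4 distinct pairs out of 16), so the squares are not orthogonal.
Conclusion: NO.

NO


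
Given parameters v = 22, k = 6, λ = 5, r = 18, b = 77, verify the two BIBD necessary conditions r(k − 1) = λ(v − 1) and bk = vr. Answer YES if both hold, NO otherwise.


Condition (i): r(k − 1) = 18·5 = 90; λ(v − 1) = 5·21 = 105. Match? NO.
Condition (ii): bk = 77·6 = 462; vr = 22·18 = 396. Match? NO.
Both conditions hold? NO.

NO


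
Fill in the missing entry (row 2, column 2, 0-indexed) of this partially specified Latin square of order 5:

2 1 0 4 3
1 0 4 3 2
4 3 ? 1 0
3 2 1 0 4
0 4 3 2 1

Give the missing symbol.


Row 2 contains symbols [0, 1, 3, 4] — missing [2].
Column 2 contains symbols [0, 1, 3, 4] — missing [2].
The missing symbol must appear in both missing sets; intersection = [2].
Therefore the hidden value is 2.

Missing value = 2.


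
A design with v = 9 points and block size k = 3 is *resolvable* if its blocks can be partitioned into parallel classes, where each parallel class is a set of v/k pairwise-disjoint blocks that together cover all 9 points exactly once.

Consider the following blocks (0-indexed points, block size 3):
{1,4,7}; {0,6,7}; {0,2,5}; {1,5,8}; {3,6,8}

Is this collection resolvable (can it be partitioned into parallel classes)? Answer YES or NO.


v = 9, block size k = 3, number of blocks = 5.
For resolvability, blocks must partition into parallel classes of size v/k = 3.
Total blocks must therefore be a multiple of 3: 5 = 3·1 + 2 ⇒ not divisible ✗.
Resolvable? NO.

NO


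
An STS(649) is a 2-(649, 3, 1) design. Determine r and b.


An STS(v) is a 2-(v, 3, 1) BIBD: block size k = 3, λ = 1.
Replication: r(k − 1) = λ(v − 1) ⇒ r·2 = 649 − 1 = 648 ⇒ r = 324.
Block count: bk = vr ⇒ b·3 = 649·324 = 210276 ⇒ b = 70092.

r = 324, b = 70092.


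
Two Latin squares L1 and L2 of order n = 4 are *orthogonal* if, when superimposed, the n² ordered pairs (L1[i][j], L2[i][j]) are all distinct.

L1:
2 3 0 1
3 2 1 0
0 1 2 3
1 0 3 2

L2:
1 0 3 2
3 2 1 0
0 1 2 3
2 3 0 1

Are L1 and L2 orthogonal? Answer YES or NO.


Form the n² = 16 superimposed pairs (L1[i][j], L2[i][j]), row by row (rows and columns indexed from 0):
row 0: (2,1) (3,0) (0,3) (1,2)
row 1: (3,3) (2,2) (1,1) (0,0)
row 2: (0,0) (1,1) (2,2) (3,3)
row 3: (1,2) (0,3) (3,0) (2,1)
Orthogonality requires all 16 pairs distinct.
But the pair (0,0) repeats: cell (1,3) has L1 = 0, L2 = 0, and cell (2,0) has L1 = 0, L2 = 0.
A repeated pair means some other pair never occurs (only 8 distinct pairs out of 16), so the squares are not orthogonal.
Conclusion: NO.

NO


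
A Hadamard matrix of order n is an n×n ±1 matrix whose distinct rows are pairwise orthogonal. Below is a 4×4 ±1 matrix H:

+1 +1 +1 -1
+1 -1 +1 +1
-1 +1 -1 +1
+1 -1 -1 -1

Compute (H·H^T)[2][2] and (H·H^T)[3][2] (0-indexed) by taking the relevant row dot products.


Row 2 of H: [-1, 1, -1, 1].
Row 3 of H: [1, -1, -1, -1].
(H·H^T)[2][2] = Σ_j H[2][j]·H[2][j] = (-1)² + (1)² + (-1)² + (1)² = 1 + 1 + 1 + 1 = 4.
(H·H^T)[3][2] = Σ_j H[3][j]·H[2][j] = (1)·(-1) + (-1)·(1) + (-1)·(-1) + (-1)·(1) = -1 + -1 + 1 + -1 = -2.
Rows 3 and 2 are not orthogonal (dot product = -2 ≠ 0), so H is not a Hadamard matrix.

(2,2) entry = 4; (3,2) entry = -2.


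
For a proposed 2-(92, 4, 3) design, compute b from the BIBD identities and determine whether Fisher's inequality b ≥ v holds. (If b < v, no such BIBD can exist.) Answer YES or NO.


b = λv(v − 1)/(k(k − 1)) = 3·92·91/(4·3) = 25116/12 = 2093.
Compare with v = 92: b ≥ v, so Fisher's inequality holds.

YES


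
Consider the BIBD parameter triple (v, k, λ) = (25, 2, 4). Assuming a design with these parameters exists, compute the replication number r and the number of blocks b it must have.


Any 2-(v, k, λ) BIBD satisfies two necessary conditions:
  (i)  Each point sits in r blocks, and counting incidences through any fixed point gives r(k − 1) = λ(v − 1), so r = λ(v − 1)/(k − 1).
  (ii) Total incidences bk = vr, so b = vr/k.
Step 1: r = λ(v − 1)/(k − 1) = 4·(25 − 1)/(2 − 1) = 4·24/1 = 96/1 = 96.
Step 2: b = vr/k = 25·96/2 = 2400/2 = 1200.
Check integrality: r = 96 ∈ Z ✓, b = 1200 ∈ Z ✓.
(These identities are necessary conditions: they determine r and b for any design with these parameters, but do not by themselves prove that one exists.)

r = 96, b = 1200.


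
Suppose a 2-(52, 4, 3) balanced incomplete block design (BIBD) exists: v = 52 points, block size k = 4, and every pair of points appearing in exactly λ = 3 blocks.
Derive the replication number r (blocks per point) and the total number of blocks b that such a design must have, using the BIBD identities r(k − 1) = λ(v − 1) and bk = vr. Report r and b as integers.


Any 2-(v, k, λ) BIBD satisfies two necessary conditions:
  (i)  Each point sits in r blocks, and counting incidences through any fixed point gives r(k − 1) = λ(v − 1), so r = λ(v − 1)/(k − 1).
  (ii) Total incidences bk = vr, so b = vr/k.
Step 1: r = λ(v − 1)/(k − 1) = 3·(52 − 1)/(4 − 1) = 3·51/3 = 153/3 = 51.
Step 2: b = vr/k = 52·51/4 = 2652/4 = 663.
Check integrality: r = 51 ∈ Z ✓, b = 663 ∈ Z ✓.
(These identities are necessary conditions: they determine r and b for any design with these parameters, but do not by themselves prove that one exists.)

r = 51, b = 663.


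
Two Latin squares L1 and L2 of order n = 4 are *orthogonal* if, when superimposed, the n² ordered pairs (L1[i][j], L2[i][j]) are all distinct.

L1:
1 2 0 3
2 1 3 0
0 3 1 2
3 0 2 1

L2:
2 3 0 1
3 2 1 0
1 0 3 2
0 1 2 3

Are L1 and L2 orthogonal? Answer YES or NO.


Form the n² = 16 superimposed pairs (L1[i][j], L2[i][j]), row by row (rows and columns indexed from 0):
row 0: (1,2) (2,3) (0,0) (3,1)
row 1: (2,3) (1,2) (3,1) (0,0)
row 2: (0,1) (3,0) (1,3) (2,2)
row 3: (3,0) (0,1) (2,2) (1,3)
Orthogonality requires all 16 pairs distinct.
But the pair (2,3) repeats: cell (0,1) has L1 = 2, L2 = 3, and cell (1,0) has L1 = 2, L2 = 3.
A repeated pair means some other pair never occurs (only 8 distinct pairs out of 16), so the squares are not orthogonal.
Conclusion: NO.

NO


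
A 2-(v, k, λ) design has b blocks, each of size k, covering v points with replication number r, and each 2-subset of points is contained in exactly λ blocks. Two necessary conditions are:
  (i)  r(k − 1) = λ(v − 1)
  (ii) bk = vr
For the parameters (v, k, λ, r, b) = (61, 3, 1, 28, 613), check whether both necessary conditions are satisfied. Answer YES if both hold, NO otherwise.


Condition (i): r(k − 1) = 28·2 = 56; λ(v − 1) = 1·60 = 60. Match? NO.
Condition (ii): bk = 613·3 = 1839; vr = 61·28 = 1708. Match? NO.
Both conditions hold? NO.

NO


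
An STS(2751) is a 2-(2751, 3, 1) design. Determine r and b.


An STS(v) is a 2-(v, 3, 1) BIBD: block size k = 3, λ = 1.
Replication: r(k − 1) = λ(v − 1) ⇒ r·2 = 2751 − 1 = 2750 ⇒ r = 1375.
Block count: b = v(v − 1)/6 = 2751·2750/6 = 7565250/6 = 1260875.
(Check via bk = vr: 1260875·3 = 3782625 = 2751·1375 = 3782625 ✓.)

r = 1375, b = 1260875.


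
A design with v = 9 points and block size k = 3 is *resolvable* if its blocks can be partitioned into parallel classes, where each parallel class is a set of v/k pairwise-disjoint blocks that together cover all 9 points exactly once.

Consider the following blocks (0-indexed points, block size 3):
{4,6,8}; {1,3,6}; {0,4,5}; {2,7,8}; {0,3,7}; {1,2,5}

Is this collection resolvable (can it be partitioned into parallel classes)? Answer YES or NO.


v = 9, block size k = 3, number of blocks = 6.
For resolvability, blocks must partition into parallel classes of size v/k = 3.
Total blocks must therefore be a multiple of 3: 6 = 3·2 + 0 ⇒ divisible ✓.
Greedy packing gives 2 candidate class(es). Each should be a full parallel class (size 3, covers all 9 points).
  Class 1 (3 blocks): {4,6,8}; {0,3,7}; {1,2,5}. Points covered: [0, 1, 2, 3, 4, 5, 6, 7, 8].
  Class 2 (3 blocks): {1,3,6}; {0,4,5}; {2,7,8}. Points covered: [0, 1, 2, 3, 4, 5, 6, 7, 8].
All classes full (size 3)? YES. All classes cover every point? YES.
Resolvable? YES.

YES


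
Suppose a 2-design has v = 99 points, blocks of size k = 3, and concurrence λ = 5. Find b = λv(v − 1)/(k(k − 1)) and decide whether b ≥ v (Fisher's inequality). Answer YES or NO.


b = λv(v − 1)/(k(k − 1)) = 5·99·98/(3·2) = 48510/6 = 8085.
Compare with v = 99: b ≥ v, so Fisher's inequality holds.

YES


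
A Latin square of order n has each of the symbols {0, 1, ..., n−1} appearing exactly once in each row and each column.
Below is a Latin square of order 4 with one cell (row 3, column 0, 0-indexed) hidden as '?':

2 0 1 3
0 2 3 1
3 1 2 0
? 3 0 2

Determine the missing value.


Row 3 contains symbols [0, 2, 3] — missing [1].
Column 0 contains symbols [0, 2, 3] — missing [1].
The missing symbol must appear in both missing sets; intersection = [1].
Therefore the hidden value is 1.

Missing value = 1.


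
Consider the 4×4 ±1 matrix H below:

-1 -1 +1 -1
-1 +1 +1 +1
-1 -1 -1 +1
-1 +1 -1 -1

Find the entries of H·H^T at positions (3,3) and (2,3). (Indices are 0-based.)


Row 2 of H: [-1, -1, -1, 1].
Row 3 of H: [-1, 1, -1, -1].
(H·H^T)[3][3] = Σ_j H[3][j]·H[3][j] = (-1)² + (1)² + (-1)² + (-1)² = 1 + 1 + 1 + 1 = 4.
(H·H^T)[2][3] = Σ_j H[2][j]·H[3][j] = (-1)·(-1) + (-1)·(1) + (-1)·(-1) + (1)·(-1) = 1 + -1 + 1 + -1 = 0.
So rows 2 and 3 are orthogonal; the diagonal entry equals n = 4.

(3,3) entry = 4; (2,3) entry = 0.


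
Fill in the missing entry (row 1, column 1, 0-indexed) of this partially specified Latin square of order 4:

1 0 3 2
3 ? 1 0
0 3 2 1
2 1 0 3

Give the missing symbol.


Row 1 contains symbols [0, 1, 3] — missing [2].
Column 1 contains symbols [0, 1, 3] — missing [2].
The missing symbol must appear in both missing sets; intersection = [2].
Therefore the hidden value is 2.

Missing value = 2.


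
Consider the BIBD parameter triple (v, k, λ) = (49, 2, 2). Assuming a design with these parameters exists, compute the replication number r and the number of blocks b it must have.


Any 2-(v, k, λ) BIBD satisfies two necessary conditions:
  (i)  Each point sits in r blocks, and counting incidences through any fixed point gives r(k − 1) = λ(v − 1), so r = λ(v − 1)/(k − 1).
  (ii) Total incidences bk = vr, so b = vr/k.
Step 1: r = λ(v − 1)/(k − 1) = 2·(49 − 1)/(2 − 1) = 2·48/1 = 96/1 = 96.
Step 2: b = vr/k = 49·96/2 = 4704/2 = 2352.
Check integrality: r = 96 ∈ Z ✓, b = 2352 ∈ Z ✓.
(These identities are necessary conditions: they determine r and b for any design with these parameters, but do not by themselves prove that one exists.)

r = 96, b = 2352.


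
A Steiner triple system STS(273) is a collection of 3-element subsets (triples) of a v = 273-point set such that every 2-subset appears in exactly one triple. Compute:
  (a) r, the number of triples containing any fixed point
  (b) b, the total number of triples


An STS(v) is a 2-(v, 3, 1) BIBD: block size k = 3, λ = 1.
Replication: r(k − 1) = λ(v − 1) ⇒ r·2 = 273 − 1 = 272 ⇒ r = 136.
Block count: b = v(v − 1)/6 = 273·272/6 = 74256/6 = 12376.

r = 136, b = 12376.


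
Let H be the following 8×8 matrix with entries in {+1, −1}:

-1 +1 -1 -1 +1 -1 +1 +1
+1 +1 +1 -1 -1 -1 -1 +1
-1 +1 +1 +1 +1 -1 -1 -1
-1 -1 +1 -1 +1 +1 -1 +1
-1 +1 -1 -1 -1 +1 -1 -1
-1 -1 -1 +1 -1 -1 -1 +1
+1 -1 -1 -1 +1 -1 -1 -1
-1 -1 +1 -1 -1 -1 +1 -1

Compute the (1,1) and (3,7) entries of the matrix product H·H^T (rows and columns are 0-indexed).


Row 1 of H: [1, 1, 1, -1, -1, -1, -1, 1].
Row 3 of H: [-1, -1, 1, -1, 1, 1, -1, 1].
Row 7 of H: [-1, -1, 1, -1, -1, -1, 1, -1].
(H·H^T)[1][1] = Σ_j H[1][j]·H[1][j] = (1)² + (1)² + (1)² + (-1)² + (-1)² + (-1)² + (-1)² + (1)² = 1 + 1 + 1 + 1 + 1 + 1 + 1 + 1 = 8.
(H·H^T)[3][7] = Σ_j H[3][j]·H[7][j] = (-1)·(-1) + (-1)·(-1) + (1)·(1) + (-1)·(-1) + (1)·(-1) + (1)·(-1) + (-1)·(1) + (1)·(-1) = 1 + 1 + 1 + 1 + -1 + -1 + -1 + -1 = 0.
So rows 3 and 7 are orthogonal; the diagonal entry equals n = 8.

(1,1) entry = 8; (3,7) entry = 0.


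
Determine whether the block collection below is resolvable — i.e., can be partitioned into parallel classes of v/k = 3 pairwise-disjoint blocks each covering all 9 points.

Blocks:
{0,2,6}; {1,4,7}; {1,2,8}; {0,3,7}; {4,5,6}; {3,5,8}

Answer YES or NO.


v = 9, block size k = 3, number of blocks = 6.
For resolvability, blocks must partition into parallel classes of size v/k = 3.
Total blocks must therefore be a multiple of 3: 6 = 3·2 + 0 ⇒ divisible ✓.
Greedy packing gives 2 candidate class(es). Each should be a full parallel class (size 3, covers all 9 points).
  Class 1 (3 blocks): {0,2,6}; {1,4,7}; {3,5,8}. Points covered: [0, 1, 2, 3, 4, 5, 6, 7, 8].
  Class 2 (3 blocks): {1,2,8}; {0,3,7}; {4,5,6}. Points covered: [0, 1, 2, 3, 4, 5, 6, 7, 8].
All classes full (size 3)? YES. All classes cover every point? YES.
Resolvable? YES.

YES


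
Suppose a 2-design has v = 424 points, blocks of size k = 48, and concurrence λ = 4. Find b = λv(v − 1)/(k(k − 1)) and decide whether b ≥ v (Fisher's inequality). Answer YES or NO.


b = λv(v − 1)/(k(k − 1)) = 4·424·423/(48·47) = 717408/2256 = 318.
Compare with v = 424: b < v, so Fisher's inequality fails.

NO


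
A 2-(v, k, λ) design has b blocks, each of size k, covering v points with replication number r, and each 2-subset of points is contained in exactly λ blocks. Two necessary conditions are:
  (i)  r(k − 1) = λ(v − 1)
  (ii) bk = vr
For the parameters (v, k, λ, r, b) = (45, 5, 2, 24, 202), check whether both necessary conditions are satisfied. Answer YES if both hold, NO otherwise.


Condition (i): r(k − 1) = 24·4 = 96; λ(v − 1) = 2·44 = 88. Match? NO.
Condition (ii): bk = 202·5 = 1010; vr = 45·24 = 1080. Match? NO.
Both conditions hold? NO.

NO


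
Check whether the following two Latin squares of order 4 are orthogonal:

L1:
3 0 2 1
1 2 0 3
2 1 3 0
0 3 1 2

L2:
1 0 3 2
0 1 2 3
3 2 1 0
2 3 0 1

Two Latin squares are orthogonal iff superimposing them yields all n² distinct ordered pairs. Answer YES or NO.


Form the n² = 16 superimposed pairs (L1[i][j], L2[i][j]), row by row (rows and columns indexed from 0):
row 0: (3,1) (0,0) (2,3) (1,2)
row 1: (1,0) (2,1) (0,2) (3,3)
row 2: (2,3) (1,2) (3,1) (0,0)
row 3: (0,2) (3,3) (1,0) (2,1)
Orthogonality requires all 16 pairs distinct.
But the pair (2,3) repeats: cell (0,2) has L1 = 2, L2 = 3, and cell (2,0) has L1 = 2, L2 = 3.
A repeated pair means some other pair never occurs (only 8 distinct pairs out of 16), so the squares are not orthogonal.
Conclusion: NO.

NO


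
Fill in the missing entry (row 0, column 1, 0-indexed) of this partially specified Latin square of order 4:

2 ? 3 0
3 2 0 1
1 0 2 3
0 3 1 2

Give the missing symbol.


Row 0 contains symbols [0, 2, 3] — missing [1].
Column 1 contains symbols [0, 2, 3] — missing [1].
The missing symbol must appear in both missing sets; intersection = [1].
Therefore the hidden value is 1.

Missing value = 1.


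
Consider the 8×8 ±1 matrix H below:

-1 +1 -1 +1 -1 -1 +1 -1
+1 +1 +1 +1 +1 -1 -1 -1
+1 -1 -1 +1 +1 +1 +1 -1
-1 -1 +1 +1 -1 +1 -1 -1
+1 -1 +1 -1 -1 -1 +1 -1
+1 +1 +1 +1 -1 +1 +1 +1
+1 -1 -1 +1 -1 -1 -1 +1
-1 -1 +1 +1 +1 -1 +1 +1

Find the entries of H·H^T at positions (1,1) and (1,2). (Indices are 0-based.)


Row 1 of H: [1, 1, 1, 1, 1, -1, -1, -1].
Row 2 of H: [1, -1, -1, 1, 1, 1, 1, -1].
(H·H^T)[1][1] = Σ_j H[1][j]·H[1][j] = (1)² + (1)² + (1)² + (1)² + (1)² + (-1)² + (-1)² + (-1)² = 1 + 1 + 1 + 1 + 1 + 1 + 1 + 1 = 8.
(H·H^T)[1][2] = Σ_j H[1][j]·H[2][j] = (1)·(1) + (1)·(-1) + (1)·(-1) + (1)·(1) + (1)·(1) + (-1)·(1) + (-1)·(1) + (-1)·(-1) = 1 + -1 + -1 + 1 + 1 + -1 + -1 + 1 = 0.
So rows 1 and 2 are orthogonal; the diagonal entry equals n = 8.

(1,1) entry = 8; (1,2) entry = 0.


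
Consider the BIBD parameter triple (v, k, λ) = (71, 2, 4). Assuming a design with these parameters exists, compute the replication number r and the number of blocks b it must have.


Any 2-(v, k, λ) BIBD satisfies two necessary conditions:
  (i)  Each point sits in r blocks, and counting incidences through any fixed point gives r(k − 1) = λ(v − 1), so r = λ(v − 1)/(k − 1).
  (ii) Total incidences bk = vr, so b = vr/k.
Step 1: r = λ(v − 1)/(k − 1) = 4·(71 − 1)/(2 − 1) = 4·70/1 = 280/1 = 280.
Step 2: b = vr/k = 71·280/2 = 19880/2 = 9940.
Check integrality: r = 280 ∈ Z ✓, b = 9940 ∈ Z ✓.
(These identities are necessary conditions: they determine r and b for any design with these parameters, but do not by themselves prove that one exists.)

r = 280, b = 9940.


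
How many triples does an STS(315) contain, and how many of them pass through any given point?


An STS(v) is a 2-(v, 3, 1) BIBD: block size k = 3, λ = 1.
Replication: r(k − 1) = λ(v − 1) ⇒ r·2 = 315 − 1 = 314 ⇒ r = 157.
Block count: bk = vr ⇒ b·3 = 315·157 = 49455 ⇒ b = 16485.
(Check via b = v(v − 1)/6 = 315·314/6 = 98910/6 = 16485.)

r = 157, b = 16485.


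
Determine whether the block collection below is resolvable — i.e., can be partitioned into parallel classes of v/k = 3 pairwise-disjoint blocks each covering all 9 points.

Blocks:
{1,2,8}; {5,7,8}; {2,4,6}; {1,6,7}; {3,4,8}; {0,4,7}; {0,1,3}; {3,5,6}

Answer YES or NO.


v = 9, block size k = 3, number of blocks = 8.
For resolvability, blocks must partition into parallel classes of size v/k = 3.
Total blocks must therefore be a multiple of 3: 8 = 3·2 + 2 ⇒ not divisible ✗.
Resolvable? NO.

NO


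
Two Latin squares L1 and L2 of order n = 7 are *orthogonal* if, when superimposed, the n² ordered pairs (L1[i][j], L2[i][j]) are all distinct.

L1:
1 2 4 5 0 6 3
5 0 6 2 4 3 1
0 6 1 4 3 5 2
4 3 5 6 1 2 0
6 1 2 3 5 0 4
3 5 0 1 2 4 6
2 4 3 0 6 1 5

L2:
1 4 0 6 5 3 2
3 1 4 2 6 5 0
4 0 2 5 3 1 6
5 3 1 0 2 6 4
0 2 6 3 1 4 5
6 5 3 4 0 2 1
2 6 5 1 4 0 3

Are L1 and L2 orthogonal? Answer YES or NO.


Form the n² = 49 superimposed pairs (L1[i][j], L2[i][j]), row by row (rows and columns indexed from 0):
row 0: (1,1) (2,4) (4,0) (5,6) (0,5) (6,3) (3,2)
row 1: (5,3) (0,1) (6,4) (2,2) (4,6) (3,5) (1,0)
row 2: (0,4) (6,0) (1,2) (4,5) (3,3) (5,1) (2,6)
row 3: (4,5) (3,3) (5,1) (6,0) (1,2) (2,6) (0,4)
row 4: (6,0) (1,2) (2,6) (3,3) (5,1) (0,4) (4,5)
row 5: (3,6) (5,5) (0,3) (1,4) (2,0) (4,2) (6,1)
row 6: (2,2) (4,6) (3,5) (0,1) (6,4) (1,0) (5,3)
Orthogonality requires all 49 pairs distinct.
But the pair (4,5) repeats: cell (2,3) has L1 = 4, L2 = 5, and cell (3,0) has L1 = 4, L2 = 5.
A repeated pair means some other pair never occurs (only 28 distinct pairs out of 49), so the squares are not orthogonal.
Conclusion: NO.

NO


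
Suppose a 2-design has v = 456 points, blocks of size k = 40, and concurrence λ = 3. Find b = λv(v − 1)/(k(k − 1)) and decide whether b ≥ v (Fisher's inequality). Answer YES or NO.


r = λ(v − 1)/(k − 1) = 3·455/39 = 35.
b = vr/k = 456·35/40 = 399.
Fisher's inequality: b ≥ v ⇔ 399 ≥ 456? NO.

NO


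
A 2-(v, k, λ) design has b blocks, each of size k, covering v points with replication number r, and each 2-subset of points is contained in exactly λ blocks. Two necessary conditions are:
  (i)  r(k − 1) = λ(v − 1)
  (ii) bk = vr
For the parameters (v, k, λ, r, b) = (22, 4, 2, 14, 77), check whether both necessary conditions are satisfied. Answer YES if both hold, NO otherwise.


Condition (i): r(k − 1) = 14·3 = 42; λ(v − 1) = 2·21 = 42. Match? YES.
Condition (ii): bk = 77·4 = 308; vr = 22·14 = 308. Match? YES.
Both conditions hold? YES.

YES


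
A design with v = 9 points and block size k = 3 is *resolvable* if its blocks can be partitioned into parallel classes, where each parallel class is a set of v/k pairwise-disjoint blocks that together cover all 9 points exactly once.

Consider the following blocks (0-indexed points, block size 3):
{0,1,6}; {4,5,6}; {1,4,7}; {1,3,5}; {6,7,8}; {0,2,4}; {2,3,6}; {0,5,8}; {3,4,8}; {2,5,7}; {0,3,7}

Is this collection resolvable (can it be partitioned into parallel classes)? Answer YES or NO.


v = 9, block size k = 3, number of blocks = 11.
For resolvability, blocks must partition into parallel classes of size v/k = 3.
Total blocks must therefore be a multiple of 3: 11 = 3·3 + 2 ⇒ not divisible ✗.
Resolvable? NO.

NO


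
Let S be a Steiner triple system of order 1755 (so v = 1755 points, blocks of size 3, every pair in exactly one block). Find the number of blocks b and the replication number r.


An STS(v) is a 2-(v, 3, 1) BIBD: block size k = 3, λ = 1.
Replication: r(k − 1) = λ(v − 1) ⇒ r·2 = 1755 − 1 = 1754 ⇒ r = 877.
Block count: b = v(v − 1)/6 = 1755·1754/6 = 3078270/6 = 513045.
(Check via bk = vr: 513045·3 = 1539135 = 1755·877 = 1539135 ✓.)

r = 877, b = 513045.


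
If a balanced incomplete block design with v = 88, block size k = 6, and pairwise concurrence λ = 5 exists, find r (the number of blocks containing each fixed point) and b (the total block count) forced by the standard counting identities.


Any 2-(v, k, λ) BIBD satisfies two necessary conditions:
  (i)  Each point sits in r blocks, and counting incidences through any fixed point gives r(k − 1) = λ(v − 1), so r = λ(v − 1)/(k − 1).
  (ii) Total incidences bk = vr, so b = vr/k.
Step 1: r = λ(v − 1)/(k − 1) = 5·(88 − 1)/(6 − 1) = 5·87/5 = 435/5 = 87.
Step 2: b = vr/k = 88·87/6 = 7656/6 = 1276.
Check integrality: r = 87 ∈ Z ✓, b = 1276 ∈ Z ✓.
(These identities are necessary conditions: they determine r and b for any design with these parameters, but do not by themselves prove that one exists.)

r = 87, b = 1276.


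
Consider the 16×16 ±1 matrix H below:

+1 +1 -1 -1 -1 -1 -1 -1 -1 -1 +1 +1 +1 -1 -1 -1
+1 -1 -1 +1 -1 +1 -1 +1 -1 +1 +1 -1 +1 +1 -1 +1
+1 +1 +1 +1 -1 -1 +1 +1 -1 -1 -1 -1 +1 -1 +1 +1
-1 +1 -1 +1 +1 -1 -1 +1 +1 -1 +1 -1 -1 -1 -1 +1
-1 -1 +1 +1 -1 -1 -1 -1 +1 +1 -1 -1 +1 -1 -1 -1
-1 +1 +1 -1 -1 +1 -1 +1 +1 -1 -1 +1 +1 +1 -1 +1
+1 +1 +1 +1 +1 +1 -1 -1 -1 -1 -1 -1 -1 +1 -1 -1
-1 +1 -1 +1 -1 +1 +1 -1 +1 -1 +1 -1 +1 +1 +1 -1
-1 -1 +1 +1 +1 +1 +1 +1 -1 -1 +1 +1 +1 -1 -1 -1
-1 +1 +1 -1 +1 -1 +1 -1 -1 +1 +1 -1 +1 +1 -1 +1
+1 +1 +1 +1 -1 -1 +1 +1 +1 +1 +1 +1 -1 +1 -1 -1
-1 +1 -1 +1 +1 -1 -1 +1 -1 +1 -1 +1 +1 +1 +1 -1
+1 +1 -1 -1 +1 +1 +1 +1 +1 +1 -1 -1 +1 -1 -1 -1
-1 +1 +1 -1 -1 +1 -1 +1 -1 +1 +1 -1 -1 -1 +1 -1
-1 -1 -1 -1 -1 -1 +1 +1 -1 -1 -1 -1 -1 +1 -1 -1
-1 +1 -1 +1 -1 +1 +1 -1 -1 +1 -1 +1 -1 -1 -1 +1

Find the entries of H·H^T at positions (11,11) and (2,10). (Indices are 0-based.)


Row 2 of H: [1, 1, 1, 1, -1, -1, 1, 1, -1, -1, -1, -1, 1, -1, 1, 1].
Row 10 of H: [1, 1, 1, 1, -1, -1, 1, 1, 1, 1, 1, 1, -1, 1, -1, -1].
Row 11 of H: [-1, 1, -1, 1, 1, -1, -1, 1, -1, 1, -1, 1, 1, 1, 1, -1].
(H·H^T)[11][11] = Σ_j H[11][j]·H[11][j] = (-1)² + (1)² + (-1)² + (1)² + (1)² + (-1)² + (-1)² + (1)² + (-1)² + (1)² + (-1)² + (1)² + (1)² + (1)² + (1)² + (-1)² = 1 + 1 + 1 + 1 + 1 + 1 + 1 + 1 + 1 + 1 + 1 + 1 + 1 + 1 + 1 + 1 = 16.
(H·H^T)[2][10] = Σ_j H[2][j]·H[10][j] = (1)·(1) + (1)·(1) + (1)·(1) + (1)·(1) + (-1)·(-1) + (-1)·(-1) + (1)·(1) + (1)·(1) + (-1)·(1) + (-1)·(1) + (-1)·(1) + (-1)·(1) + (1)·(-1) + (-1)·(1) + (1)·(-1) + (1)·(-1) = 1 + 1 + 1 + 1 + 1 + 1 + 1 + 1 + -1 + -1 + -1 + -1 + -1 + -1 + -1 + -1 = 0.
So rows 2 and 10 are orthogonal; the diagonal entry equals n = 16.

(11,11) entry = 16; (2,10) entry = 0.


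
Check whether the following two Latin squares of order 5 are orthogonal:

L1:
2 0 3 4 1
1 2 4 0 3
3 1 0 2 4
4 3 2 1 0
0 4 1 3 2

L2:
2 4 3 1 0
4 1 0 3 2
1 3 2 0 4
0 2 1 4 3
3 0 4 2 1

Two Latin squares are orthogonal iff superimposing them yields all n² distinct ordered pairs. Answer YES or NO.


Form the n² = 25 superimposed pairs (L1[i][j], L2[i][j]), row by row (rows and columns indexed from 0):
row 0: (2,2) (0,4) (3,3) (4,1) (1,0)
row 1: (1,4) (2,1) (4,0) (0,3) (3,2)
row 2: (3,1) (1,3) (0,2) (2,0) (4,4)
row 3: (4,0) (3,2) (2,1) (1,4) (0,3)
row 4: (0,3) (4,0) (1,4) (3,2) (2,1)
Orthogonality requires all 25 pairs distinct.
But the pair (4,0) repeats: cell (1,2) has L1 = 4, L2 = 0, and cell (3,0) has L1 = 4, L2 = 0.
A repeated pair means some other pair never occurs (only 15 distinct pairs out of 25), so the squares are not orthogonal.
Conclusion: NO.

NO


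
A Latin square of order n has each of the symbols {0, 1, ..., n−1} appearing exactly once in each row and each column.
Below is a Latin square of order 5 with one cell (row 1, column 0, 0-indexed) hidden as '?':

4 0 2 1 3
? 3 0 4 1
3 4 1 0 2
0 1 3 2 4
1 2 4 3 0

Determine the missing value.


Row 1 contains symbols [0, 1, 3, 4] — missing [2].
Column 0 contains symbols [0, 1, 3, 4] — missing [2].
The missing symbol must appear in both missing sets; intersection = [2].
Therefore the hidden value is 2.

Missing value = 2.


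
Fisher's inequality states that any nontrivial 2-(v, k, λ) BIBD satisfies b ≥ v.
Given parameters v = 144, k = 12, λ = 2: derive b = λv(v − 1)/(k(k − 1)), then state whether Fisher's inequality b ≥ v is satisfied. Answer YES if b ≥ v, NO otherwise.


b = λv(v − 1)/(k(k − 1)) = 2·144·143/(12·11) = 41184/132 = 312.
Compare with v = 144: b ≥ v, so Fisher's inequality holds.

YES


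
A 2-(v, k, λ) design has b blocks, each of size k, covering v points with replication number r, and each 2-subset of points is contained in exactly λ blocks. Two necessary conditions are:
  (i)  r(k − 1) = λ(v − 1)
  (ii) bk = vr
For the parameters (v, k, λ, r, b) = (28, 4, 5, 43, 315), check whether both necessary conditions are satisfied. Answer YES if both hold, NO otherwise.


Condition (i): r(k − 1) = 43·3 = 129; λ(v − 1) = 5·27 = 135. Match? NO.
Condition (ii): bk = 315·4 = 1260; vr = 28·43 = 1204. Match? NO.
Both conditions hold? NO.

NO


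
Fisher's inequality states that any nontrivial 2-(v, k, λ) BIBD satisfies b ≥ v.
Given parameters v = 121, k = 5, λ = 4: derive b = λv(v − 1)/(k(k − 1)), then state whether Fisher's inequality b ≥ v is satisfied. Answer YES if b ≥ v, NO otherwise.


r = λ(v − 1)/(k − 1) = 4·120/4 = 120.
b = vr/k = 121·120/5 = 2904.
Fisher's inequality: b ≥ v ⇔ 2904 ≥ 121? YES.

YES


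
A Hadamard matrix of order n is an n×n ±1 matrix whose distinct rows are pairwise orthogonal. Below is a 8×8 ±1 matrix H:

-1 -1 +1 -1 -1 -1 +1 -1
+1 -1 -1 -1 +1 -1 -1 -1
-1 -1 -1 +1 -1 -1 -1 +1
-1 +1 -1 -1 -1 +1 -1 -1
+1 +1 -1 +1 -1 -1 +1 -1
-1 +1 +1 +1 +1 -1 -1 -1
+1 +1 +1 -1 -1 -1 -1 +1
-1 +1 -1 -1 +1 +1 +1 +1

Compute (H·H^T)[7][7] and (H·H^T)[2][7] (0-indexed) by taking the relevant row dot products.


Row 2 of H: [-1, -1, -1, 1, -1, -1, -1, 1].
Row 7 of H: [-1, 1, -1, -1, 1, 1, 1, 1].
(H·H^T)[7][7] = Σ_j H[7][j]·H[7][j] = (-1)² + (1)² + (-1)² + (-1)² + (1)² + (1)² + (1)² + (1)² = 1 + 1 + 1 + 1 + 1 + 1 + 1 + 1 = 8.
(H·H^T)[2][7] = Σ_j H[2][j]·H[7][j] = (-1)·(-1) + (-1)·(1) + (-1)·(-1) + (1)·(-1) + (-1)·(1) + (-1)·(1) + (-1)·(1) + (1)·(1) = 1 + -1 + 1 + -1 + -1 + -1 + -1 + 1 = -2.
Rows 2 and 7 are not orthogonal (dot product = -2 ≠ 0), so H is not a Hadamard matrix.

(7,7) entry = 8; (2,7) entry = -2.


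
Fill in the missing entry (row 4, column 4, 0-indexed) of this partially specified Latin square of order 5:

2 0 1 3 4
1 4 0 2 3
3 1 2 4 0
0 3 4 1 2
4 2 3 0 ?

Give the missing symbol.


Row 4 contains symbols [0, 2, 3, 4] — missing [1].
Column 4 contains symbols [0, 2, 3, 4] — missing [1].
The missing symbol must appear in both missing sets; intersection = [1].
Therefore the hidden value is 1.

Missing value = 1.


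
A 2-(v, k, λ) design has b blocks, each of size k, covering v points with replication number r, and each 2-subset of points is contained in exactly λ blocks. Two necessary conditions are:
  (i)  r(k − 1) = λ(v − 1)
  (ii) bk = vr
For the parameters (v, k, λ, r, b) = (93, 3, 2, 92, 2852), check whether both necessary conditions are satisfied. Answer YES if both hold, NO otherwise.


Condition (i): r(k − 1) = 92·2 = 184; λ(v − 1) = 2·92 = 184. Match? YES.
Condition (ii): bk = 2852·3 = 8556; vr = 93·92 = 8556. Match? YES.
Both conditions hold? YES.

YES


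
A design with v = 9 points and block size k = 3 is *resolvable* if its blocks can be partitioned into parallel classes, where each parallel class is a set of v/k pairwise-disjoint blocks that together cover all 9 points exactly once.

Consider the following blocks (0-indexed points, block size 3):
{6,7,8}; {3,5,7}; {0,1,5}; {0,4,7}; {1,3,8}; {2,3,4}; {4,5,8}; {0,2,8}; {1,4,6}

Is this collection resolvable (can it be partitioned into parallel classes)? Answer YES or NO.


v = 9, block size k = 3, number of blocks = 9.
For resolvability, blocks must partition into parallel classes of size v/k = 3.
Total blocks must therefore be a multiple of 3: 9 = 3·3 + 0 ⇒ divisible ✓.
Consider block {0,4,7}. The only other block(s) in the collection disjoint from it are {1,3,8} — just 1 block(s). Any parallel class containing {0,4,7} would need 2 other blocks each disjoint from it, so no parallel class of size 3 can contain {0,4,7}.
Since every block must belong to some parallel class in a resolution, the collection cannot be partitioned into parallel classes.
Resolvable? NO.

NO


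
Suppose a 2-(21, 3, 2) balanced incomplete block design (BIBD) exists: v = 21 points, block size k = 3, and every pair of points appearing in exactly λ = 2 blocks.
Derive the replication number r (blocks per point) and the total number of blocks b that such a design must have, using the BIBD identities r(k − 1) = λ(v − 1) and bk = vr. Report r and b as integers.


Any 2-(v, k, λ) BIBD satisfies two necessary conditions:
  (i)  Each point sits in r blocks, and counting incidences through any fixed point gives r(k − 1) = λ(v − 1), so r = λ(v − 1)/(k − 1).
  (ii) Total incidences bk = vr, so b = vr/k.
Step 1: r = λ(v − 1)/(k − 1) = 2·(21 − 1)/(3 − 1) = 2·20/2 = 40/2 = 20.
Step 2: b = vr/k = 21·20/3 = 420/3 = 140.
Check integrality: r = 20 ∈ Z ✓, b = 140 ∈ Z ✓.
(These identities are necessary conditions: they determine r and b for any design with these parameters, but do not by themselves prove that one exists.)

r = 20, b = 140.
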